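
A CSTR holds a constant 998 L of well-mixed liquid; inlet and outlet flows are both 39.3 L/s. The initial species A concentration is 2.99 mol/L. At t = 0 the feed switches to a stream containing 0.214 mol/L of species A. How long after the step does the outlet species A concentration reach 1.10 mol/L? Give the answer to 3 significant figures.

Transient balance on the dissolved component: V dC/dt = Q(C_in − C), so τ = V/Q = 25.394 s.
C(t) = C_in + (C₀ − C_in) e^(−t/τ). Set C = 1.10 and solve for t:
e^(−t/τ) = (C − C_in)/(C₀ − C_in) = (1.10 − 0.214)/(2.99 − 0.214) = 0.31916
t = −τ ln(…) = 25.394 × 1.1420 = 29.002 s.

29.0 s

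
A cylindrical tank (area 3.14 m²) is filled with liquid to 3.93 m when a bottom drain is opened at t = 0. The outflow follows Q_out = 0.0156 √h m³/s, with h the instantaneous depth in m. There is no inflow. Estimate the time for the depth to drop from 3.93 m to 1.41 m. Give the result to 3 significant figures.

Mass balance (ρ constant): A dh/dt = −0.0156 √h.
Separate and integrate: 2(√h − √h₀) = −(0.0156/A) t.
t = 2A(√h₀ − √h)/0.0156 = 2·3.14·(√3.93 − √1.41)/0.0156
  = 6.2800 × (1.9824 − 1.1874) / 0.0156 = 320.03 s.

320 s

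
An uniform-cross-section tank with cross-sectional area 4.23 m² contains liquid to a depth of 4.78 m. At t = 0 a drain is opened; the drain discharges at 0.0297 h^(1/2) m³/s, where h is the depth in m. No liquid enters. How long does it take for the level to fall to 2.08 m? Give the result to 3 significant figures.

212 s

A dh/dt = −Q_out = −0.0297 √h.
This is separable: 2 d(√h)/dt = −0.0297/A, so √h = √h₀ − (0.0297/(2A)) t.
t = 2A(√h₀ − √h)/0.0297 = 2·4.23·(√4.78 − √2.08)/0.0297
  = 8.4600 × (2.1863 − 1.4422) / 0.0297 = 211.96 s.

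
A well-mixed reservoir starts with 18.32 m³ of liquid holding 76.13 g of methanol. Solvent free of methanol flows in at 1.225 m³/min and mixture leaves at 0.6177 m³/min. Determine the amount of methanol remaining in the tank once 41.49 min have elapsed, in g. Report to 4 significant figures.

31.58 g

Let m(t) be the amount of methanol. Volume: V(t) = V₀ + (Q_in − Q_out) t = 18.32 + 0.607300 t; V(41.49) = 43.5169 m³.
No methanol enters, so dm/dt = −Q_out · (m/V).
dm/m = −Q_out dt/(V₀ + 0.607300 t); integrating gives ln(m/m₀) = −(Q_out/(Q_in−Q_out)) ln(V/V₀).
m = m₀ (V₀/V)^(Q_out/(Q_in−Q_out)) = 76.13 × (18.32/43.5169)^(1.01712) = 31.5783 g.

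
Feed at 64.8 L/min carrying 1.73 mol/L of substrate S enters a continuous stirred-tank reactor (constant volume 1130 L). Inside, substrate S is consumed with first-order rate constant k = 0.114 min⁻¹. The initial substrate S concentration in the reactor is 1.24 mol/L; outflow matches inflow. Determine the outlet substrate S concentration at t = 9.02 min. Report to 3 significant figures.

0.720 mol/L

Accumulation = in − out − consumed: V dC/dt = Q C_in − Q C − k V C.
dC/dt = (Q/V) C_in − (Q/V + k) C; effective rate a = Q/V + k = 0.057345 + 0.114 = 0.17135 min⁻¹.
C_ss = Q C_in/(Q + kV) = 0.57899 mol/L; C(t) = C_ss + (C₀ − C_ss) e^(−a t).
C(9.02) = 0.57899 + (0.66101)·e^(−0.17135·9.02) = 0.57899 + (0.66101)·0.21320 = 0.71992 mol/L.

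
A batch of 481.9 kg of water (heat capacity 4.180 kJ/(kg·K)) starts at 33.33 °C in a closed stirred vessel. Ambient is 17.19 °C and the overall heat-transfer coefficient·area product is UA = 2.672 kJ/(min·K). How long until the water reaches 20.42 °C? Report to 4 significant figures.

1213 min

M c_p dT/dt = −UA(T − T_amb).
τ = M c_p/UA = 753.871 min; T_ss = T_amb = 17.1900 °C.
T(t) = T_ss + (T₀ − T_ss)e^(−t/τ); set T = 20.42:
t = −τ ln[(T − T_ss)/(T₀ − T_ss)] = −753.871 · ln(0.200124) = 1212.84 min.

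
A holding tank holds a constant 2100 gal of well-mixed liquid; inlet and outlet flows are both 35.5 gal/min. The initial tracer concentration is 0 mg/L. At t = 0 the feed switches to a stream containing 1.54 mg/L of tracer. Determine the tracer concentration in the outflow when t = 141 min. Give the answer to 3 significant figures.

1.40 mg/L

Species balance on the tank: V dC/dt = Q(C_in − C).
Rewrite as dC/dt + C/τ = C_in/τ, τ = V/Q = 59.155 min.
Solution: C(t) = C_in + (C₀ − C_in) e^(−t/τ).
C(141) = 1.54 + (0 − 1.54)·e^(−141/59.155) = 1.54 + (-1.5400)·0.092221 = 1.3980 mg/L.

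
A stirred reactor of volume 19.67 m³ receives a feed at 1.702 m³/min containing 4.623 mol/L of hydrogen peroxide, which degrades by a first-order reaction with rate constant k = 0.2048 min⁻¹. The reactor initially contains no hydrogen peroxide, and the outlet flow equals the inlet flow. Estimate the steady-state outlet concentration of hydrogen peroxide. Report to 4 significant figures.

Accumulation = in − out − consumed: V dC/dt = Q C_in − Q C − k V C.
At steady state: 0 = Q C_in − (Q + kV) C_ss, so C_ss = Q C_in/(Q + kV).
C_ss = 1.702·4.623/(1.702 + 0.2048·19.67) = 7.86835/5.73042 = 1.37308 mol/L.

1.373 mol/L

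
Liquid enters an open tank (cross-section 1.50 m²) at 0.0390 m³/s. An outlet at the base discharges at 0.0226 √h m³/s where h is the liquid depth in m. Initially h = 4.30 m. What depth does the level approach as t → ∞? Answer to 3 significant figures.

2.98 m

Mass balance (ρ constant): A dh/dt = Q_in − 0.0226 √h. At steady state dh/dt = 0:
Q_in = 0.0226 √h_ss ⇒ √h_ss = 0.0390/0.0226 = 1.7257.
h_ss = 1.7257² = 2.9779 m. (Since h₀ = 4.30 m > h_ss, the level will fall toward this value.)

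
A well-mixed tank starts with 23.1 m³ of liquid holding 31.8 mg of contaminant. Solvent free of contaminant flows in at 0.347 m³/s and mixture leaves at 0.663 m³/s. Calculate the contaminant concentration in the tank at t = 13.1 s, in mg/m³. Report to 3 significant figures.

1.11 mg/m³

Total volume: dV/dt = Q_in − Q_out = -0.31600 m³/s, so V(t) = 23.1 − 0.31600 t and V(13.1) = 18.960 m³.
No contaminant enters, so dm/dt = −Q_out · (m/V).
Separate: dm/m = −Q_out dt/V(t) ⇒ ln(m/m₀) = −(Q_out/(Q_in−Q_out)) ln(V/V₀).
m = m₀ (V₀/V)^(Q_out/(Q_in−Q_out)) = 31.8 × (23.1/18.960)^(-2.0981) = 21.013 mg.
C = m/V = 21.013/18.960 = 1.1082 mg/m³.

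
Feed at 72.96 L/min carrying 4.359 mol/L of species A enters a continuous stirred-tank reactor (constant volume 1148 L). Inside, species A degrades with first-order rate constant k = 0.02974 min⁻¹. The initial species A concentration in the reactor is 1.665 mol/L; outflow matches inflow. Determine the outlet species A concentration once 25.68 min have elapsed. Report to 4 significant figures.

V dC/dt = Q(C_in − C) − k V C.
dC/dt = (Q/V) C_in − (Q/V + k) C; effective rate a = Q/V + k = 0.0635540 + 0.02974 = 0.0932940 min⁻¹.
C_ss = Q C_in/(Q + kV) = 2.96945 mol/L; C(t) = C_ss + (C₀ − C_ss) e^(−a t).
C(25.68) = 2.96945 + (-1.30445)·e^(−0.0932940·25.68) = 2.96945 + (-1.30445)·0.0911007 = 2.85061 mol/L.

2.851 mol/L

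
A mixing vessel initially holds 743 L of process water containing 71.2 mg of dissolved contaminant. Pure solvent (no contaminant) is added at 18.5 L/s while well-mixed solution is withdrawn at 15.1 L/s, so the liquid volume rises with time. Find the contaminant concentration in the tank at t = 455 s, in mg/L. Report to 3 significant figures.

Total volume: dV/dt = Q_in − Q_out = 3.4000 L/s, so V(t) = 743 + 3.4000 t and V(455) = 2290.0 L.
No contaminant enters, so dm/dt = −Q_out · (m/V).
dm/m = −Q_out dt/(V₀ + 3.4000 t); integrating gives ln(m/m₀) = −(Q_out/(Q_in−Q_out)) ln(V/V₀).
m = m₀ (V₀/V)^(Q_out/(Q_in−Q_out)) = 71.2 × (743/2290.0)^(4.4412) = 0.48020 mg.
C = m/V = 0.48020/2290.0 = 0.00020970 mg/L.

0.000210 mg/L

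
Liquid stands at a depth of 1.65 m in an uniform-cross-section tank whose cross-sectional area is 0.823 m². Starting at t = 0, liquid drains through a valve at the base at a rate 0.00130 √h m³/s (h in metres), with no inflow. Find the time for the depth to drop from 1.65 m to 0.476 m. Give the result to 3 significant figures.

Unsteady balance on liquid volume: A dh/dt = −0.00130 √h.
∫ h^(−1/2) dh = −(0.00130/A) ∫ dt, giving 2√h = 2√h₀ − (0.00130/A) t.
t = 2A(√h₀ − √h)/0.00130 = 2·0.823·(√1.65 − √0.476)/0.00130
  = 1.6460 × (1.2845 − 0.68993) / 0.00130 = 752.85 s.

753 s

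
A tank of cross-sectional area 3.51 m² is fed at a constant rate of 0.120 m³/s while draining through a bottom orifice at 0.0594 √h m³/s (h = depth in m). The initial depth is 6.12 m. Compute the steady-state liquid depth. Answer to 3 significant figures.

Mass balance (ρ constant): A dh/dt = Q_in − 0.0594 √h. At steady state dh/dt = 0:
Q_in = 0.0594 √h_ss ⇒ √h_ss = 0.120/0.0594 = 2.0202.
h_ss = 2.0202² = 4.0812 m. (Since h₀ = 6.12 m > h_ss, the level will fall toward this value.)

4.08 m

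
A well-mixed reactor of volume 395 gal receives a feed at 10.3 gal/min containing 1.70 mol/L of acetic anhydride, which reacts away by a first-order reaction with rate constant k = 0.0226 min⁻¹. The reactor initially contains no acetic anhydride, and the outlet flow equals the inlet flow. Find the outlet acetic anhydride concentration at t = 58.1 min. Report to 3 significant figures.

V dC/dt = Q(C_in − C) − k V C.
dC/dt = (Q/V) C_in − (Q/V + k) C; effective rate a = Q/V + k = 0.026076 + 0.0226 = 0.048676 min⁻¹.
C_ss = Q C_in/(Q + kV) = 0.91070 mol/L; C(t) = C_ss + (C₀ − C_ss) e^(−a t).
C(58.1) = 0.91070 + (-0.91070)·e^(−0.048676·58.1) = 0.91070 + (-0.91070)·0.059127 = 0.85685 mol/L.

0.857 mol/L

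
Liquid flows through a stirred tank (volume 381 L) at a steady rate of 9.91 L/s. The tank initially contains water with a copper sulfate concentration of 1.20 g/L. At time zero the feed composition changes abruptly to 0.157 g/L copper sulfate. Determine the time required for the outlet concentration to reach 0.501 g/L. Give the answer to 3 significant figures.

Species balance: V dC/dt = Q(C_in − C) ⇒ τ = V/Q = 38.446 s.
C(t) = C_in + (C₀ − C_in) e^(−t/τ). Set C = 0.501 and solve for t:
e^(−t/τ) = (C − C_in)/(C₀ − C_in) = (0.501 − 0.157)/(1.20 − 0.157) = 0.32982
t = −τ ln(…) = 38.446 × 1.1092 = 42.645 s.

42.6 s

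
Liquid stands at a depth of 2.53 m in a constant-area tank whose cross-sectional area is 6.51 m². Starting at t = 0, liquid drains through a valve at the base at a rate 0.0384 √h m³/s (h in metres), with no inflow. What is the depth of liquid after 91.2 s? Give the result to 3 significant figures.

1.75 m

With no inflow, A dh/dt = −0.0384 √h.
Separate and integrate: 2(√h − √h₀) = −(0.0384/A) t.
√h = √2.53 − 0.0384·91.2/(2·6.51) = 1.5906 − 0.26898 = 1.3216.
h = 1.3216² = 1.7467 m.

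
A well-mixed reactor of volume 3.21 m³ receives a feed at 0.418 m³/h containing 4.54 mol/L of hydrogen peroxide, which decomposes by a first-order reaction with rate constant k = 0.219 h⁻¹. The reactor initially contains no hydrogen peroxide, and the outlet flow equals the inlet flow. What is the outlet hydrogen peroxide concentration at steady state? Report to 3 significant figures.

1.69 mol/L

Species balance: V dC/dt = Q C_in − Q C − k V C.
Steady state (dC/dt = 0): C_ss = Q C_in/(Q + kV) = C_in/(1 + kV/Q).
C_ss = 0.418·4.54/(0.418 + 0.219·3.21) = 1.8977/1.1210 = 1.6929 mol/L.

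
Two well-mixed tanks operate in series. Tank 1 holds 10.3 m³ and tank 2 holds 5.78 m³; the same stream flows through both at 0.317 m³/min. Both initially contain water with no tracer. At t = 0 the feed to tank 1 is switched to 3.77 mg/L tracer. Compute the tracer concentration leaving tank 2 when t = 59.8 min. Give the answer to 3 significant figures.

Species balance on tank i: dCᵢ/dt = (Cᵢ₋₁ − Cᵢ)/τᵢ with τᵢ = Vᵢ/Q.
τ₁ = 10.3/0.317 = 32.492 min; τ₂ = 5.78/0.317 = 18.233 min.
Solving the cascade with C₁(0)=C₂(0)=0 gives C₂(t) = C_in[1 − (τ₁ e^(−t/τ₁) − τ₂ e^(−t/τ₂))/(τ₁ − τ₂)].
At t = 59.8: e^(−t/τ₁) = 0.15875, e^(−t/τ₂) = 0.037640.
C₂ = 3.77·[1 − (32.492·0.15875 − 18.233·0.037640)/(14.259)] = 3.77·0.68639 = 2.5877 mg/L.

2.59 mg/L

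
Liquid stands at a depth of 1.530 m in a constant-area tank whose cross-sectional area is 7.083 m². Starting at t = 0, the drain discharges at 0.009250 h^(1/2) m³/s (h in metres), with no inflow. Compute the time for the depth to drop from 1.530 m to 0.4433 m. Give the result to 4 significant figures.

874.7 s

A dh/dt = −Q_out = −0.009250 √h.
This is separable: 2 d(√h)/dt = −0.009250/A, so √h = √h₀ − (0.009250/(2A)) t.
t = 2A(√h₀ − √h)/0.009250 = 2·7.083·(√1.530 − √0.4433)/0.009250
  = 14.1660 × (1.23693 − 0.665808) / 0.009250 = 874.653 s.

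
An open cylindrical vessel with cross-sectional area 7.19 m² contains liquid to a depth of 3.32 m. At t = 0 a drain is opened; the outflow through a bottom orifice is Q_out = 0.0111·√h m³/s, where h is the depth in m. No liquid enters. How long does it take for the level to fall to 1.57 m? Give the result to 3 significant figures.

737 s

Unsteady balance on liquid volume: A dh/dt = −0.0111 √h.
Separate and integrate: 2(√h − √h₀) = −(0.0111/A) t.
t = 2A(√h₀ − √h)/0.0111 = 2·7.19·(√3.32 − √1.57)/0.0111
  = 14.380 × (1.8221 − 1.2530) / 0.0111 = 737.25 s.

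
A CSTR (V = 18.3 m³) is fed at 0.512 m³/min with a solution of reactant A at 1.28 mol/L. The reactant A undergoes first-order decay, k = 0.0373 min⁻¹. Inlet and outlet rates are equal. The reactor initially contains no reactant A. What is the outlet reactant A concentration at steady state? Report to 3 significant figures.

Species balance: V dC/dt = Q C_in − Q C − k V C.
Steady state (dC/dt = 0): C_ss = Q C_in/(Q + kV) = C_in/(1 + kV/Q).
C_ss = 0.512·1.28/(0.512 + 0.0373·18.3) = 0.65536/1.1946 = 0.54861 mol/L.

0.549 mol/L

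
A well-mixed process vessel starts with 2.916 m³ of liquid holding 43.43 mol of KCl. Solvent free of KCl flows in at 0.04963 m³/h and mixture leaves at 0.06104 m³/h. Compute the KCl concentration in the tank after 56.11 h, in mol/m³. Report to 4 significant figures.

5.067 mol/m³

Let m(t) be the amount of KCl. Volume: V(t) = V₀ + (Q_in − Q_out) t = 2.916 − 0.0114100 t; V(56.11) = 2.27578 m³.
Species balance (pure solvent in): dm/dt = −Q_out · m/V(t).
Separate: dm/m = −Q_out dt/V(t) ⇒ ln(m/m₀) = −(Q_out/(Q_in−Q_out)) ln(V/V₀).
m = m₀ (V₀/V)^(Q_out/(Q_in−Q_out)) = 43.43 × (2.916/2.27578)^(-5.34969) = 11.5309 mol.
C = m/V = 11.5309/2.27578 = 5.06676 mol/m³.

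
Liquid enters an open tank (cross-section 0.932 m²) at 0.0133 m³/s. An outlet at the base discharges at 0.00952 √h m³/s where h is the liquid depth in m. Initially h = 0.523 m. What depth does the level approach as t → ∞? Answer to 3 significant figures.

1.95 m

Mass balance (ρ constant): A dh/dt = Q_in − 0.00952 √h. At steady state dh/dt = 0:
Q_in = 0.00952 √h_ss ⇒ √h_ss = 0.0133/0.00952 = 1.3971.
h_ss = 1.3971² = 1.9518 m. (Since h₀ = 0.523 m < h_ss, the level will rise toward this value.)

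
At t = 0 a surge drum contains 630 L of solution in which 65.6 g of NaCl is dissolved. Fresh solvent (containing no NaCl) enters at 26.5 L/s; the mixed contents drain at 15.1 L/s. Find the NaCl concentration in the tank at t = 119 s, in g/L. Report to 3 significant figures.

0.00721 g/L

Total volume: dV/dt = Q_in − Q_out = 11.400 L/s, so V(t) = 630 + 11.400 t and V(119) = 1986.6 L.
Species balance (pure solvent in): dm/dt = −Q_out · m/V(t).
Separate: dm/m = −Q_out dt/V(t) ⇒ ln(m/m₀) = −(Q_out/(Q_in−Q_out)) ln(V/V₀).
m = m₀ (V₀/V)^(Q_out/(Q_in−Q_out)) = 65.6 × (630/1986.6)^(1.3246) = 14.330 g.
C = m/V = 14.330/1986.6 = 0.0072134 g/L.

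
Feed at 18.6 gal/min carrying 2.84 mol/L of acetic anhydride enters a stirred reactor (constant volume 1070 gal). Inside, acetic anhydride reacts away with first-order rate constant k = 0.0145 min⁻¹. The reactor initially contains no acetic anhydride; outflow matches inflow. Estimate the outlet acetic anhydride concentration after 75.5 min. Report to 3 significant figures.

1.41 mol/L

Species balance: V dC/dt = Q C_in − Q C − k V C.
dC/dt = (Q/V) C_in − (Q/V + k) C; effective rate a = Q/V + k = 0.017383 + 0.0145 = 0.031883 min⁻¹.
C_ss = Q C_in/(Q + kV) = 1.5484 mol/L; C(t) = C_ss + (C₀ − C_ss) e^(−a t).
C(75.5) = 1.5484 + (-1.5484)·e^(−0.031883·75.5) = 1.5484 + (-1.5484)·0.090069 = 1.4089 mol/L.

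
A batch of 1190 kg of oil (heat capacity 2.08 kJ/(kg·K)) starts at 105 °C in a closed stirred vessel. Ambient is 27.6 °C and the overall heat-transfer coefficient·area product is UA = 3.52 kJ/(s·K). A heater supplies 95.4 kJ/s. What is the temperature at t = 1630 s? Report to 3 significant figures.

Heat balance on the well-mixed liquid: M c_p dT/dt = −UA(T − T_amb) + Q̇.
dT/dt = (T_ss − T)/τ with T_ss = T_amb + Q̇/UA = 27.6 + 95.4/3.52 = 54.702 °C, τ = M c_p/UA = 1190·2.08/3.52 = 703.18 s.
T approaches T_ss exponentially: T(t) = T_ss + (T₀ − T_ss) e^(−t/τ).
T(1630) = 54.702 + (50.298)·0.098467 = 59.655 °C.

59.7 °C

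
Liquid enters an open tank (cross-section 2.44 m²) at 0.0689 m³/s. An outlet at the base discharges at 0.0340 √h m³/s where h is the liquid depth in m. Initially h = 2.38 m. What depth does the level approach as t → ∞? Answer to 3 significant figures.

A dh/dt = Q_in − 0.0340 √h. Steady state requires inflow = outflow:
Q_in = 0.0340 √h_ss ⇒ √h_ss = 0.0689/0.0340 = 2.0265.
h_ss = 2.0265² = 4.1066 m. (Since h₀ = 2.38 m < h_ss, the level will rise toward this value.)

4.11 m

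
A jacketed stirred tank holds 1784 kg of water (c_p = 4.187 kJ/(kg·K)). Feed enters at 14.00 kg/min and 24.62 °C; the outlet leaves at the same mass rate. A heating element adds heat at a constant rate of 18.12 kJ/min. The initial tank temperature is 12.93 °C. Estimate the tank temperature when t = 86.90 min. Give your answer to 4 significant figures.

First-law balance (no shaft work): M c_p dT/dt = ṁ c_p (T_in − T) + 18.12.
Rearrange: dT/dt = (T_ss − T)/τ with τ = M/ṁ = 127.429 min and T_ss = T_in + Q̇/(ṁ c_p) = 24.9291 °C.
Integrating: T(t) = T_ss + (T₀ − T_ss) e^(−t/τ).
T(86.90) = 24.9291 + (-11.9991)·e^(−86.90/127.429) = 24.9291 + (-11.9991)·0.505630 = 18.8620 °C.

18.86 °C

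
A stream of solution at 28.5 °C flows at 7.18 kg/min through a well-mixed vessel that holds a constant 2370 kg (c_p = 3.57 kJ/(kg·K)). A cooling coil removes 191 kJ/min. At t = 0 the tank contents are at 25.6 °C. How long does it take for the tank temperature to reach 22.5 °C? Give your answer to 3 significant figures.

377 min

M c_p dT/dt = ṁ c_p (T_in − T) − Q̇.
τ = M/ṁ = 330.08 min; T_ss = T_in − Q̇/(ṁ c_p) = 21.049 °C.
T(t) = T_ss + (T₀ − T_ss) e^(−t/τ). Set T = 22.5:
e^(−t/τ) = (22.5 − 21.049)/(25.6 − 21.049) = 0.31890
t = −330.08 · ln(0.31890) = 377.25 min.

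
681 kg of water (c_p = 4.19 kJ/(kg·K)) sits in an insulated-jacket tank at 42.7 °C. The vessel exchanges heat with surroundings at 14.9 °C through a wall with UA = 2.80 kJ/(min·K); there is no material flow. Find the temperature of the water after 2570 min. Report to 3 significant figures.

Lumped-capacitance energy balance: M c_p dT/dt = UA(T_amb − T).
dT/dt = (T_ss − T)/τ with T_ss = T_amb = 14.900 °C, τ = M c_p/UA = 681·4.19/2.80 = 1019.1 min.
Solution: T(t) = T_ss + (T₀ − T_ss) e^(−t/τ).
T(2570) = 14.900 + (27.800)·0.080306 = 17.133 °C.

17.1 °C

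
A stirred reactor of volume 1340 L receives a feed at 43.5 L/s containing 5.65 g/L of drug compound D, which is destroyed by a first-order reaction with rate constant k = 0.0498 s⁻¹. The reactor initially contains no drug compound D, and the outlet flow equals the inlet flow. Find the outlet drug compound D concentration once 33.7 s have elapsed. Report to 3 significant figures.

Accumulation = in − out − consumed: V dC/dt = Q C_in − Q C − k V C.
dC/dt = (Q/V) C_in − (Q/V + k) C; effective rate a = Q/V + k = 0.032463 + 0.0498 = 0.082263 s⁻¹.
C_ss = Q C_in/(Q + kV) = 2.2296 g/L; C(t) = C_ss + (C₀ − C_ss) e^(−a t).
C(33.7) = 2.2296 + (-2.2296)·e^(−0.082263·33.7) = 2.2296 + (-2.2296)·0.062521 = 2.0902 g/L.

2.09 g/L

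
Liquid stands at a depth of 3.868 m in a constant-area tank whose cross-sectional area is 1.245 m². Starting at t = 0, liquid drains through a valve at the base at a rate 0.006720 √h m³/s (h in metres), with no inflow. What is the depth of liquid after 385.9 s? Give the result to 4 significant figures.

0.8561 m

With no inflow, A dh/dt = −0.006720 √h.
Separate and integrate: 2(√h − √h₀) = −(0.006720/A) t.
√h = √3.868 − 0.006720·385.9/(2·1.245) = 1.96672 − 1.04147 = 0.925258.
h = 0.925258² = 0.856103 m.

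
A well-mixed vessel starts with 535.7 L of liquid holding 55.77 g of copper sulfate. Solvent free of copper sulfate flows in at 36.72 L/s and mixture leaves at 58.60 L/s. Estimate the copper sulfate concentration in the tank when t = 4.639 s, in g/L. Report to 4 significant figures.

Let m(t) be the amount of copper sulfate. Volume: V(t) = V₀ + (Q_in − Q_out) t = 535.7 − 21.8800 t; V(4.639) = 434.199 L.
No copper sulfate enters, so dm/dt = −Q_out · (m/V).
dm/m = −Q_out dt/(V₀ − 21.8800 t); integrating gives ln(m/m₀) = −(Q_out/(Q_in−Q_out)) ln(V/V₀).
m = m₀ (V₀/V)^(Q_out/(Q_in−Q_out)) = 55.77 × (535.7/434.199)^(-2.67824) = 31.7728 g.
C = m/V = 31.7728/434.199 = 0.0731758 g/L.

0.07318 g/L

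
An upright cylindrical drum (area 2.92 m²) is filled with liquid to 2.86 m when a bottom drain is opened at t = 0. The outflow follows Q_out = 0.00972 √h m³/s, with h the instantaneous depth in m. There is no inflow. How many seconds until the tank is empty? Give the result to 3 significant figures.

1020 s

With no inflow, A dh/dt = −0.00972 √h.
∫ h^(−1/2) dh = −(0.00972/A) ∫ dt, giving 2√h = 2√h₀ − (0.00972/A) t.
Set h = 0: 2√h₀ = (0.00972/A) t_empty ⇒ t_empty = 2A√h₀/0.00972.
t_empty = 2·2.92·√2.86/0.00972 = 5.8400·1.6912/0.00972 = 1016.1 s.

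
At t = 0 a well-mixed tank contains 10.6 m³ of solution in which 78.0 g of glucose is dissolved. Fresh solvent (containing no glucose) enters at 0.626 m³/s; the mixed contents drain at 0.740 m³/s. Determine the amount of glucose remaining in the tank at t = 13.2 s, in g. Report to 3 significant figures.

28.9 g

Let m(t) be the amount of glucose. Volume: V(t) = V₀ + (Q_in − Q_out) t = 10.6 − 0.11400 t; V(13.2) = 9.0952 m³.
Solute balance: dm/dt = 0 − Q_out C = −Q_out m/V(t).
dm/m = −Q_out dt/(V₀ − 0.11400 t); integrating gives ln(m/m₀) = −(Q_out/(Q_in−Q_out)) ln(V/V₀).
m = m₀ (V₀/V)^(Q_out/(Q_in−Q_out)) = 78.0 × (10.6/9.0952)^(-6.4912) = 28.872 g.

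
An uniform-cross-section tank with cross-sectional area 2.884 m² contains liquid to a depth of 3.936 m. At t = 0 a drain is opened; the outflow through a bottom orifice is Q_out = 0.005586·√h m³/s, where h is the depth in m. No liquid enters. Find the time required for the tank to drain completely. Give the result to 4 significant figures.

2049 s

Unsteady balance on liquid volume: A dh/dt = −0.005586 √h.
This is separable: 2 d(√h)/dt = −0.005586/A, so √h = √h₀ − (0.005586/(2A)) t.
Set h = 0: 2√h₀ = (0.005586/A) t_empty ⇒ t_empty = 2A√h₀/0.005586.
t_empty = 2·2.884·√3.936/0.005586 = 5.76800·1.98394/0.005586 = 2048.57 s.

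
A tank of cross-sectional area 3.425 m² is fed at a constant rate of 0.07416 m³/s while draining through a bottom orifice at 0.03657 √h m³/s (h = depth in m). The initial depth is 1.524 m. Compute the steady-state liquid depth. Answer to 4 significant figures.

Mass balance (ρ constant): A dh/dt = Q_in − 0.03657 √h. At steady state dh/dt = 0:
Q_in = 0.03657 √h_ss ⇒ √h_ss = 0.07416/0.03657 = 2.02789.
h_ss = 2.02789² = 4.11234 m. (Since h₀ = 1.524 m < h_ss, the level will rise toward this value.)

4.112 m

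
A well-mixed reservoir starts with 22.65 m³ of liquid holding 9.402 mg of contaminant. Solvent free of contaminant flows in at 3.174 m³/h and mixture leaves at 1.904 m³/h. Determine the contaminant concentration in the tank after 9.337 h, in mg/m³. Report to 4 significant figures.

0.1449 mg/m³

Let m(t) be the amount of contaminant. Volume: V(t) = V₀ + (Q_in − Q_out) t = 22.65 + 1.27000 t; V(9.337) = 34.5080 m³.
No contaminant enters, so dm/dt = −Q_out · (m/V).
Separate: dm/m = −Q_out dt/V(t) ⇒ ln(m/m₀) = −(Q_out/(Q_in−Q_out)) ln(V/V₀).
m = m₀ (V₀/V)^(Q_out/(Q_in−Q_out)) = 9.402 × (22.65/34.5080)^(1.49921) = 5.00135 mg.
C = m/V = 5.00135/34.5080 = 0.144933 mg/m³.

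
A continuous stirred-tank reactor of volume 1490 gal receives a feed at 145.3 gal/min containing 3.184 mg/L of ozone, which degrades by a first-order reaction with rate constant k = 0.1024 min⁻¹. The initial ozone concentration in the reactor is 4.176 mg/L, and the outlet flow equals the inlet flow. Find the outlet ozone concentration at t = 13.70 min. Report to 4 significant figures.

V dC/dt = Q(C_in − C) − k V C.
This is linear with rate a = Q/V + k = 0.199917 min⁻¹.
C_ss = Q C_in/(Q + kV) = 1.55311 mg/L; C(t) = C_ss + (C₀ − C_ss) e^(−a t).
C(13.70) = 1.55311 + (2.62289)·e^(−0.199917·13.70) = 1.55311 + (2.62289)·0.0646440 = 1.72267 mg/L.

1.723 mg/L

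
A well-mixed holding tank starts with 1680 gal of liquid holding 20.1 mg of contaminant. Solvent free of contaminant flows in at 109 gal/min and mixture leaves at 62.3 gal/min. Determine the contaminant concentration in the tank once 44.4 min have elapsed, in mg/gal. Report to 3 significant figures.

0.00183 mg/gal

Let m(t) be the amount of contaminant. Volume: V(t) = V₀ + (Q_in − Q_out) t = 1680 + 46.700 t; V(44.4) = 3753.5 gal.
No contaminant enters, so dm/dt = −Q_out · (m/V).
dm/m = −Q_out dt/(V₀ + 46.700 t); integrating gives ln(m/m₀) = −(Q_out/(Q_in−Q_out)) ln(V/V₀).
m = m₀ (V₀/V)^(Q_out/(Q_in−Q_out)) = 20.1 × (1680/3753.5)^(1.3340) = 6.8778 mg.
C = m/V = 6.8778/3753.5 = 0.0018324 mg/gal.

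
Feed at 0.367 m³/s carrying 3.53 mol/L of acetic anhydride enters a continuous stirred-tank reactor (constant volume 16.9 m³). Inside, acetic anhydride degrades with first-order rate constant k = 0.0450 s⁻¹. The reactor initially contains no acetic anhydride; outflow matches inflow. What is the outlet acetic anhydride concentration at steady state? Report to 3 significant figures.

1.15 mol/L

Accumulation = in − out − consumed: V dC/dt = Q C_in − Q C − k V C.
At steady state: 0 = Q C_in − (Q + kV) C_ss, so C_ss = Q C_in/(Q + kV).
C_ss = 0.367·3.53/(0.367 + 0.0450·16.9) = 1.2955/1.1275 = 1.1490 mol/L.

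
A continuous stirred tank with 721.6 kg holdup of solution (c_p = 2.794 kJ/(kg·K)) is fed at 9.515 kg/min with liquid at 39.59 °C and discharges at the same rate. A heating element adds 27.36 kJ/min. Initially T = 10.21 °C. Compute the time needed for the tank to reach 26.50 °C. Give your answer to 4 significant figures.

M c_p dT/dt = ṁ c_p (T_in − T) + Q̇.
τ = M/ṁ = 75.8382 min; T_ss = T_in + Q̇/(ṁ c_p) = 40.6192 °C.
T(t) = T_ss + (T₀ − T_ss) e^(−t/τ). Set T = 26.50:
e^(−t/τ) = (26.50 − 40.6192)/(10.21 − 40.6192) = 0.464306
t = −75.8382 · ln(0.464306) = 58.1839 min.

58.18 min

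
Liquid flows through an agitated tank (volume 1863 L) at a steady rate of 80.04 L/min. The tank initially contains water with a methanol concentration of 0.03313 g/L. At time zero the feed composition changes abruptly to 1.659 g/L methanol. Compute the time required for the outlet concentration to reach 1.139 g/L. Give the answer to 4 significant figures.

Species balance on the tank: V dC/dt = Q(C_in − C), so τ = V/Q = 23.2759 min.
C(t) = C_in + (C₀ − C_in) e^(−t/τ). Set C = 1.139 and solve for t:
e^(−t/τ) = (C − C_in)/(C₀ − C_in) = (1.139 − 1.659)/(0.03313 − 1.659) = 0.319829
t = −τ ln(…) = 23.2759 × 1.13997 = 26.5338 min.

26.53 min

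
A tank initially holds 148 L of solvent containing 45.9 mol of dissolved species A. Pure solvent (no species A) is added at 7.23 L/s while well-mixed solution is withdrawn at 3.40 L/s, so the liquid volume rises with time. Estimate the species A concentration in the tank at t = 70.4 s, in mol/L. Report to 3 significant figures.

0.0438 mol/L

Total volume: dV/dt = Q_in − Q_out = 3.8300 L/s, so V(t) = 148 + 3.8300 t and V(70.4) = 417.63 L.
Species balance (pure solvent in): dm/dt = −Q_out · m/V(t).
Separate: dm/m = −Q_out dt/V(t) ⇒ ln(m/m₀) = −(Q_out/(Q_in−Q_out)) ln(V/V₀).
m = m₀ (V₀/V)^(Q_out/(Q_in−Q_out)) = 45.9 × (148/417.63)^(0.88773) = 18.275 mol.
C = m/V = 18.275/417.63 = 0.043759 mol/L.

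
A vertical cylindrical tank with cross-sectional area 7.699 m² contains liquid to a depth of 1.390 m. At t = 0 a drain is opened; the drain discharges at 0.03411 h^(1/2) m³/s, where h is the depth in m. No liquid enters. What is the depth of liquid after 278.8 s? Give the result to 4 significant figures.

Unsteady balance on liquid volume: A dh/dt = −0.03411 √h.
Separate and integrate: 2(√h − √h₀) = −(0.03411/A) t.
√h = √1.390 − 0.03411·278.8/(2·7.699) = 1.17898 − 0.617604 = 0.561379.
h = 0.561379² = 0.315146 m.

0.3151 m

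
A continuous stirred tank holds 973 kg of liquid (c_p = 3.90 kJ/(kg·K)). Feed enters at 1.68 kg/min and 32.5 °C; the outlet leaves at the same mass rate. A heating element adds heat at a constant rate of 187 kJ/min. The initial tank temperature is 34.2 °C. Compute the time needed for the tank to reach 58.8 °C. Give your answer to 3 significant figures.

1440 min

Energy balance: M c_p dT/dt = ṁ c_p (T_in − T) + 187.
τ = M/ṁ = 579.17 min; T_ss = T_in + Q̇/(ṁ c_p) = 61.041 °C.
T(t) = T_ss + (T₀ − T_ss) e^(−t/τ). Set T = 58.8:
e^(−t/τ) = (58.8 − 61.041)/(34.2 − 61.041) = 0.083488
t = −579.17 · ln(0.083488) = 1438.1 min.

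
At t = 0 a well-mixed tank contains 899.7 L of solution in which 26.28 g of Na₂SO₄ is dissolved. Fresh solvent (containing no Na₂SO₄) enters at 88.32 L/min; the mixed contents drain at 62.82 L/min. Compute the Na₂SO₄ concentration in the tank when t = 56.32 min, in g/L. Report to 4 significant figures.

0.001073 g/L

Total volume: dV/dt = Q_in − Q_out = 25.5000 L/min, so V(t) = 899.7 + 25.5000 t and V(56.32) = 2335.86 L.
Species balance (pure solvent in): dm/dt = −Q_out · m/V(t).
dm/m = −Q_out dt/(V₀ + 25.5000 t); integrating gives ln(m/m₀) = −(Q_out/(Q_in−Q_out)) ln(V/V₀).
m = m₀ (V₀/V)^(Q_out/(Q_in−Q_out)) = 26.28 × (899.7/2335.86)^(2.46353) = 2.50533 g.
C = m/V = 2.50533/2335.86 = 0.00107255 g/L.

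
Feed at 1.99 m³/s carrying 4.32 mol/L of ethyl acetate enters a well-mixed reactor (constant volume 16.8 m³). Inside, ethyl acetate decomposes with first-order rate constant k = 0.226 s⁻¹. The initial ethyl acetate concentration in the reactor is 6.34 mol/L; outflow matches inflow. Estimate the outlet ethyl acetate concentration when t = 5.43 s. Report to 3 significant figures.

V dC/dt = Q(C_in − C) − k V C.
This is linear with rate a = Q/V + k = 0.34445 s⁻¹.
C_ss = Q C_in/(Q + kV) = 1.4856 mol/L; C(t) = C_ss + (C₀ − C_ss) e^(−a t).
C(5.43) = 1.4856 + (4.8544)·e^(−0.34445·5.43) = 1.4856 + (4.8544)·0.15407 = 2.2335 mol/L.

2.23 mol/L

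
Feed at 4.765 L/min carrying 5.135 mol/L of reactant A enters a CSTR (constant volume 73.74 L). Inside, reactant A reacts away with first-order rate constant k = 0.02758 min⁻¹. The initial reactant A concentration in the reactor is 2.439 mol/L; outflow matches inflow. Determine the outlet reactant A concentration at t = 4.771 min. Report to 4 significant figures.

2.852 mol/L

V dC/dt = Q(C_in − C) − k V C.
This is linear with rate a = Q/V + k = 0.0921989 min⁻¹.
C_ss = Q C_in/(Q + kV) = 3.59894 mol/L; C(t) = C_ss + (C₀ − C_ss) e^(−a t).
C(4.771) = 3.59894 + (-1.15994)·e^(−0.0921989·4.771) = 3.59894 + (-1.15994)·0.644113 = 2.85181 mol/L.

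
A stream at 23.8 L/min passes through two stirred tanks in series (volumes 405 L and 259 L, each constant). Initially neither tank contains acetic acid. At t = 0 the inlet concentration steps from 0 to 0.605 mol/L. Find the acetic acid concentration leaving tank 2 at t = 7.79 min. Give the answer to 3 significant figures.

Species balance on tank i: dCᵢ/dt = (Cᵢ₋₁ − Cᵢ)/τᵢ with τᵢ = Vᵢ/Q.
τ₁ = 405/23.8 = 17.017 min; τ₂ = 259/23.8 = 10.882 min.
Tank 1: C₁ = C_in(1 − e^(−t/τ₁)). Tank 2 (τ₁ ≠ τ₂): C₂ = C_in[1 − (τ₁ e^(−t/τ₁) − τ₂ e^(−t/τ₂))/(τ₁ − τ₂)].
At t = 7.79: e^(−t/τ₁) = 0.63268, e^(−t/τ₂) = 0.48878.
C₂ = 0.605·[1 − (17.017·0.63268 − 10.882·0.48878)/(6.1345)] = 0.605·0.11204 = 0.067782 mol/L.

0.0678 mol/L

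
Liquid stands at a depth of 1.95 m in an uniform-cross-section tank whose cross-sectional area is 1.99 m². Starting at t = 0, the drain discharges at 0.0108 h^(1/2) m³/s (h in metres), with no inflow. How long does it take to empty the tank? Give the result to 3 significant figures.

With no inflow, A dh/dt = −0.0108 √h.
Separate and integrate: 2(√h − √h₀) = −(0.0108/A) t.
Set h = 0: 2√h₀ = (0.0108/A) t_empty ⇒ t_empty = 2A√h₀/0.0108.
t_empty = 2·1.99·√1.95/0.0108 = 3.9800·1.3964/0.0108 = 514.61 s.

515 s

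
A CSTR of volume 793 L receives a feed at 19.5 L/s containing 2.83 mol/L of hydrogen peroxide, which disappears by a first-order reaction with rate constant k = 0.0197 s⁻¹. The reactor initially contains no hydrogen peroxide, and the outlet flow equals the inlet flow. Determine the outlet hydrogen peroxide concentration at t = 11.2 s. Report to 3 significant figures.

Species balance: V dC/dt = Q C_in − Q C − k V C.
This is linear with rate a = Q/V + k = 0.044290 s⁻¹.
C_ss = Q C_in/(Q + kV) = 1.5712 mol/L; C(t) = C_ss + (C₀ − C_ss) e^(−a t).
C(11.2) = 1.5712 + (-1.5712)·e^(−0.044290·11.2) = 1.5712 + (-1.5712)·0.60893 = 0.61446 mol/L.

0.614 mol/L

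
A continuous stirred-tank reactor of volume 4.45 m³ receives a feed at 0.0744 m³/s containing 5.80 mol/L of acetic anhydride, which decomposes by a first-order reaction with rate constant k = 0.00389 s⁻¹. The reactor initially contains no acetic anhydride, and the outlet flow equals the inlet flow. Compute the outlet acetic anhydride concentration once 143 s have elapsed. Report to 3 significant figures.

Species balance: V dC/dt = Q C_in − Q C − k V C.
This is linear with rate a = Q/V + k = 0.020609 s⁻¹.
C_ss = Q C_in/(Q + kV) = 4.7052 mol/L; C(t) = C_ss + (C₀ − C_ss) e^(−a t).
C(143) = 4.7052 + (-4.7052)·e^(−0.020609·143) = 4.7052 + (-4.7052)·0.052492 = 4.4583 mol/L.

4.46 mol/L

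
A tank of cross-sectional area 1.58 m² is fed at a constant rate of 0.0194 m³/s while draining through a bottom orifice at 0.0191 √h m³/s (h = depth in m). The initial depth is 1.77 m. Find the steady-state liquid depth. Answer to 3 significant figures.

Mass balance (ρ constant): A dh/dt = Q_in − 0.0191 √h. At steady state dh/dt = 0:
Q_in = 0.0191 √h_ss ⇒ √h_ss = 0.0194/0.0191 = 1.0157.
h_ss = 1.0157² = 1.0317 m. (Since h₀ = 1.77 m > h_ss, the level will fall toward this value.)

1.03 m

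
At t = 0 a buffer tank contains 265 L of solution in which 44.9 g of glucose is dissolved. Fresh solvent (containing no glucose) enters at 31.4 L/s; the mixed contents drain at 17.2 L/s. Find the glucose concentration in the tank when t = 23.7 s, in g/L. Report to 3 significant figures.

0.0277 g/L

Total volume: dV/dt = Q_in − Q_out = 14.200 L/s, so V(t) = 265 + 14.200 t and V(23.7) = 601.54 L.
No glucose enters, so dm/dt = −Q_out · (m/V).
dm/m = −Q_out dt/(V₀ + 14.200 t); integrating gives ln(m/m₀) = −(Q_out/(Q_in−Q_out)) ln(V/V₀).
m = m₀ (V₀/V)^(Q_out/(Q_in−Q_out)) = 44.9 × (265/601.54)^(1.2113) = 16.635 g.
C = m/V = 16.635/601.54 = 0.027653 g/L.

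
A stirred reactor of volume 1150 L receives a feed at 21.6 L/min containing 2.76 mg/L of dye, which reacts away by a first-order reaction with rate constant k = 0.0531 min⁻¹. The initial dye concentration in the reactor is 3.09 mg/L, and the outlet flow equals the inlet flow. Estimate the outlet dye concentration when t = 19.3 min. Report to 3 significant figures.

V dC/dt = Q(C_in − C) − k V C.
dC/dt = (Q/V) C_in − (Q/V + k) C; effective rate a = Q/V + k = 0.018783 + 0.0531 = 0.071883 min⁻¹.
C_ss = Q C_in/(Q + kV) = 0.72118 mg/L; C(t) = C_ss + (C₀ − C_ss) e^(−a t).
C(19.3) = 0.72118 + (2.3688)·e^(−0.071883·19.3) = 0.72118 + (2.3688)·0.24974 = 1.3128 mg/L.

1.31 mg/L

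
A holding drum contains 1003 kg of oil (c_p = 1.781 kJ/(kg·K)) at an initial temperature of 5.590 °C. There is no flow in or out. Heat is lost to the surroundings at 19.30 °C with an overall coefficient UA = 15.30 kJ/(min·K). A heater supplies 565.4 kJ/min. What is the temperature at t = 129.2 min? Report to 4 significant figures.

Unsteady energy balance on the tank contents: M c_p dT/dt = −UA(T − T_amb) + Q̇.
dT/dt = (T_ss − T)/τ with T_ss = T_amb + Q̇/UA = 19.30 + 565.4/15.30 = 56.2542 °C, τ = M c_p/UA = 1003·1.781/15.30 = 116.754 min.
T approaches T_ss exponentially: T(t) = T_ss + (T₀ − T_ss) e^(−t/τ).
T(129.2) = 56.2542 + (-50.6642)·0.330683 = 39.5005 °C.

39.50 °C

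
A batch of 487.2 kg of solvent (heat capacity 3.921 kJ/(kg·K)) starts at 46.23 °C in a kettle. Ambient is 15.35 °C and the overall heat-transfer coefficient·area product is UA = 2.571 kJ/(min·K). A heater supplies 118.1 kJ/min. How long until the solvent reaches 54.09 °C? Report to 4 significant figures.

548.6 min

Lumped-capacitance energy balance: M c_p dT/dt = UA(T_amb − T) + Q̇.
τ = M c_p/UA = 743.023 min; T_ss = T_amb + Q̇/UA = 15.35 + 118.1/2.571 = 61.2854 °C.
T(t) = T_ss + (T₀ − T_ss)e^(−t/τ); set T = 54.09:
t = −τ ln[(T − T_ss)/(T₀ − T_ss)] = −743.023 · ln(0.477929) = 548.568 min.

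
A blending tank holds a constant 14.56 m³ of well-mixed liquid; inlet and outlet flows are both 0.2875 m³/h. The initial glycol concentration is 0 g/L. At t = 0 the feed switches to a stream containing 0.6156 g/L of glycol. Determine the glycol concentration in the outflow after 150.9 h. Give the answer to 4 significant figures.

Transient balance on the dissolved component: V dC/dt = Q(C_in − C).
So dC/dt = (C_in − C)/τ with τ = V/Q = 14.56/0.2875 = 50.6435 h.
Solution: C(t) = C_in + (C₀ − C_in) e^(−t/τ).
C(150.9) = 0.6156 + (0 − 0.6156)·e^(−150.9/50.6435) = 0.6156 + (-0.615600)·0.0508105 = 0.584321 g/L.

0.5843 g/L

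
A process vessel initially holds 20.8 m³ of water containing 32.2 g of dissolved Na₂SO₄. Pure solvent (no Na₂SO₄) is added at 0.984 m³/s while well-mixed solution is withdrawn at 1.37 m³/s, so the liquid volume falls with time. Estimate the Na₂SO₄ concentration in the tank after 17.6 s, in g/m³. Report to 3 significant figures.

Let m(t) be the amount of Na₂SO₄. Volume: V(t) = V₀ + (Q_in − Q_out) t = 20.8 − 0.38600 t; V(17.6) = 14.006 m³.
Solute balance: dm/dt = 0 − Q_out C = −Q_out m/V(t).
dm/m = −Q_out dt/(V₀ − 0.38600 t); integrating gives ln(m/m₀) = −(Q_out/(Q_in−Q_out)) ln(V/V₀).
m = m₀ (V₀/V)^(Q_out/(Q_in−Q_out)) = 32.2 × (20.8/14.006)^(-3.5492) = 7.9127 g.
C = m/V = 7.9127/14.006 = 0.56493 g/m³.

0.565 g/m³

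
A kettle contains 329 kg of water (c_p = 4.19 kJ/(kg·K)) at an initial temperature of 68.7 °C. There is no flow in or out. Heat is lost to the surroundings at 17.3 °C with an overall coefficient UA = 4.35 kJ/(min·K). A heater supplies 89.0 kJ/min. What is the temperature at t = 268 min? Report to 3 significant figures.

M c_p dT/dt = −UA(T − T_amb) + Q̇.
dT/dt = (T_ss − T)/τ with T_ss = T_amb + Q̇/UA = 17.3 + 89.0/4.35 = 37.760 °C, τ = M c_p/UA = 329·4.19/4.35 = 316.90 min.
This is linear first-order; T(t) = T_ss + (T₀ − T_ss) e^(−t/τ).
T(268) = 37.760 + (30.940)·0.42926 = 51.041 °C.

51.0 °C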